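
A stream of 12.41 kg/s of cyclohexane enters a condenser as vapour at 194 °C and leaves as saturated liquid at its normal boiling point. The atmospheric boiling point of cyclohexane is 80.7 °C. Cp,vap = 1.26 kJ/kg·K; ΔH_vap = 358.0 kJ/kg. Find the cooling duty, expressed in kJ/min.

vapour 194→80.7 °C: -142.76 kJ/kg
condensation at 80.7 °C: -358 kJ/kg
Δh = -142.76 + -358 = -500.76 kJ/kg
Q = ṁ·Δh = 12.41 kg/s × -500.76 kJ/kg = -6214.4 kJ/s
|Q| = 6214.4 kW = 372860 kJ/min

Q_c = 373000 kJ/min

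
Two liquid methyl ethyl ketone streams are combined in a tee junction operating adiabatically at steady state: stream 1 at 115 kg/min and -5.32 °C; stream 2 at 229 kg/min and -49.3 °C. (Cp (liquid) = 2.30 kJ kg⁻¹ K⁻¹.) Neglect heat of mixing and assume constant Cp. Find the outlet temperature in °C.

No heat crosses the boundary, so H_out = H_in.
T_out = Σ ṁᵢCp,ᵢTᵢ / Σ ṁᵢCp,ᵢ
      = -27373 / 791.2 = -34.597 °C

T_out = -34.6 °C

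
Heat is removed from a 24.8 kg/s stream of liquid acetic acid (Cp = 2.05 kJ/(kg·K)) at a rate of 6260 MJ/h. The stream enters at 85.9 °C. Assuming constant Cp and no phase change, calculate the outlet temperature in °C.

T_out = 51.7 °C

Q = 6260 MJ/h = 1738.9 kJ/s
ΔT = Q/(ṁ·Cp) = 1738.9/(24.8×2.05) = 34.203 K
T_out = 85.9 − 34.203 = 51.697 °C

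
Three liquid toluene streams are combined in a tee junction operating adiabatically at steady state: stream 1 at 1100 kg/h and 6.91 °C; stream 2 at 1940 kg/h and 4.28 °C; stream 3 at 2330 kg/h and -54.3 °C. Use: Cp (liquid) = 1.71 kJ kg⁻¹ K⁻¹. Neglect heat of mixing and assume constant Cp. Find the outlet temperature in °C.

T_out = -20.6 °C

Adiabatic, steady state ⇒ Σ ṁᵢCp,ᵢ(T_out − Tᵢ) = 0
Σ ṁᵢCp,ᵢTᵢ = 1100×1.71×6.91 + 1940×1.71×4.28 + 2330×1.71×-54.3 = -189150
Σ ṁᵢCp,ᵢ = 1100×1.71 + 1940×1.71 + 2330×1.71 = 9182.7
T_out = -189150 / 9182.7 = -20.599 °C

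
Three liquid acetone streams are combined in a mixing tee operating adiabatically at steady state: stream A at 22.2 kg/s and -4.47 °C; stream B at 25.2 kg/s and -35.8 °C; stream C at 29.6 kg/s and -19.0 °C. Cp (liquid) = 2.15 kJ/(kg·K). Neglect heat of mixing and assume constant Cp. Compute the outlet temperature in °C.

T_out = -20.3 °C

Adiabatic, steady state ⇒ Σ ṁᵢCp,ᵢ(T_out − Tᵢ) = 0
T_out = Σ ṁᵢCp,ᵢTᵢ / Σ ṁᵢCp,ᵢ
      = -3362.2 / 165.55 = -20.309 °C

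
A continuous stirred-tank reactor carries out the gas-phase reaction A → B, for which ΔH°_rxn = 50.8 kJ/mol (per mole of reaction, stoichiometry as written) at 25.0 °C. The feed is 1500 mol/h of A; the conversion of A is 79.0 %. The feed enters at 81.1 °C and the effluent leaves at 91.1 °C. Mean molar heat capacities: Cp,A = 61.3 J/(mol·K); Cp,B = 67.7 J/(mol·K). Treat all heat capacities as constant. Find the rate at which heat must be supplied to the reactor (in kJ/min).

Extent of reaction ξ = 0.790 × 1500 = 1185 mol/h
Reaction term: ξ·ΔH°_rxn = 1185 × 50.8 = 60198 kJ/h
Sensible, feed 81.1→25 °C: -5158.4 kJ/h
Outlet flows (mol/h): A 315, B 1185
Sensible, products 25→91.1 °C: 6579.2 kJ/h
Q = ΔH = 61619 kJ/h = 17.116 kW
Heat supplied = 1027 kJ/min

Q_in = 1030 kJ/min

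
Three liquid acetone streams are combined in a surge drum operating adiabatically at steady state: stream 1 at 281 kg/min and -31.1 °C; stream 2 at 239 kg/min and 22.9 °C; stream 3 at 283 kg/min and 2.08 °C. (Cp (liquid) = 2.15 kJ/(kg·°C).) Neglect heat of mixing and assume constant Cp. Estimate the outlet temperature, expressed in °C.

T_out = -3.33 °C

Energy balance with Q = 0: Σ ṁᵢCp,ᵢ(T_out − Tᵢ) = 0
T_out = Σ ṁᵢCp,ᵢTᵢ / Σ ṁᵢCp,ᵢ
      = -5756.3 / 1726.4 = -3.3342 °C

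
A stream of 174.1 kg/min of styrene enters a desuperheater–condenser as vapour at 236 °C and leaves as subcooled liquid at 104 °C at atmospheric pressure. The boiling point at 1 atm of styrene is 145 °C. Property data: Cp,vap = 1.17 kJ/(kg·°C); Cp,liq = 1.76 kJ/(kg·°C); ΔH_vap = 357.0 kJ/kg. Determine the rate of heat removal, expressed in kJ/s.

Q_c = 1550 kJ/s

vapour 236→145 °C: -106.47 kJ/kg
condensation at 145 °C: -357 kJ/kg
liquid 145→104 °C: -72.16 kJ/kg
Δh = -106.47 + -357 + -72.16 = -535.63 kJ/kg
Q = ṁ·Δh = 174.1 kg/min × -535.63 kJ/kg = -93253 kJ/min
|Q| = 1554.2 kW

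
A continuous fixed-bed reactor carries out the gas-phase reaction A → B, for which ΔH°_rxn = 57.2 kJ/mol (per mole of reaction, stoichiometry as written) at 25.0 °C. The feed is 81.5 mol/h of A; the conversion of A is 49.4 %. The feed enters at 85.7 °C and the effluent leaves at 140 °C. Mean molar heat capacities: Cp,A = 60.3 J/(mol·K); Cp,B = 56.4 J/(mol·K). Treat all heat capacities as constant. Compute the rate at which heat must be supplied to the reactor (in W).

Extent of reaction ξ = 0.494 × 81.5 = 40.261 mol/h
Reaction term: ξ·ΔH°_rxn = 40.261 × 57.2 = 2302.9 kJ/h
Sensible, feed 85.7→25 °C: -298.31 kJ/h
Outlet flows (mol/h): A 41.239, B 40.261
Sensible, products 25→140 °C: 547.1 kJ/h
Q = ΔH = 2551.7 kJ/h = 0.70881 kW
Heat supplied = 708.81 W

Q_in = 709 W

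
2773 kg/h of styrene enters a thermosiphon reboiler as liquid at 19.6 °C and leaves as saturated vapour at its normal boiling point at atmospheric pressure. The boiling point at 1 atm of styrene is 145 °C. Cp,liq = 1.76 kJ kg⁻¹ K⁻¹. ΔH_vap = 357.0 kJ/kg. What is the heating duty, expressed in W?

Q = 445000 W

liquid 19.6→145 °C: 220.7 kJ/kg
vaporisation at 145 °C: 357 kJ/kg
Δh = 220.7 + 357 = 577.7 kJ/kg
Q = ṁ·Δh = 2773 kg/h × 577.7 kJ/kg = 1.602e+06 kJ/h
|Q| = 444.99 kW = 444990 W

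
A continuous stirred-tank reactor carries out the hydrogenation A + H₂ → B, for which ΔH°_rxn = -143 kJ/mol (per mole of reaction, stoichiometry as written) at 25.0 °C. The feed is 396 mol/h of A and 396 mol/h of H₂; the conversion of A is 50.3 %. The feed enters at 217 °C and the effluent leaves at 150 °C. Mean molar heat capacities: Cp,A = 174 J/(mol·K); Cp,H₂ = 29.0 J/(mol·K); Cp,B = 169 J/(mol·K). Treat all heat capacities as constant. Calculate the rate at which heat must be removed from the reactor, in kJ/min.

Q_out = 579 kJ/min

Extent of reaction ξ = 0.503 × 396 = 199.19 mol/h
Reaction term: ξ·ΔH°_rxn = 199.19 × -143 = -28484 kJ/h
Sensible, feed 217→25 °C: -15434 kJ/h
Outlet flows (mol/h): A 196.81, H₂ 196.81, B 199.19
Sensible, products 25→150 °C: 9202 kJ/h
Q = ΔH = -34716 kJ/h = -9.6435 kW
Heat removed = 578.61 kJ/min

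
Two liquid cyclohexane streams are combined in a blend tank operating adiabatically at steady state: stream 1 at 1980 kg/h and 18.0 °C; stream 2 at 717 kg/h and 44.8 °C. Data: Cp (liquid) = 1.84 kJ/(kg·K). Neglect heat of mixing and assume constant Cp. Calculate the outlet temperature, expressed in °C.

Adiabatic, steady state ⇒ Σ ṁᵢCp,ᵢ(T_out − Tᵢ) = 0
Σ ṁᵢCp,ᵢTᵢ = 1980×1.84×18.0 + 717×1.84×44.8 = 124680
Σ ṁᵢCp,ᵢ = 1980×1.84 + 717×1.84 = 4962.5
T_out = 124680 / 4962.5 = 25.125 °C

T_out = 25.1 °C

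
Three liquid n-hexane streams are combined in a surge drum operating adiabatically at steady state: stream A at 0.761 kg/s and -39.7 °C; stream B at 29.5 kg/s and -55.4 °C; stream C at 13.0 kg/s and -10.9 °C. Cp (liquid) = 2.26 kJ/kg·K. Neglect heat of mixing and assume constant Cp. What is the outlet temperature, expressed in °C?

No heat crosses the boundary, so H_out = H_in.
T_out = Σ ṁᵢCp,ᵢTᵢ / Σ ṁᵢCp,ᵢ
      = -4082 / 97.77 = -41.752 °C

T_out = -41.8 °C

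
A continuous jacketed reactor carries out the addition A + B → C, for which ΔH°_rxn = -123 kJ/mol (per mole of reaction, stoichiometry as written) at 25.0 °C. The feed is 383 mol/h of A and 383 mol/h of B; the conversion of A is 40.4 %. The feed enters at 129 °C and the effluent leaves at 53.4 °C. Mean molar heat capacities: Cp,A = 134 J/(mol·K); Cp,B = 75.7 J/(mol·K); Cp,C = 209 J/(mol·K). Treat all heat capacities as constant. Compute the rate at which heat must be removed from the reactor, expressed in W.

Q_out = 6970 W

Extent of reaction ξ = 0.404 × 383 = 154.73 mol/h
Reaction term: ξ·ΔH°_rxn = 154.73 × -123 = -19032 kJ/h
Sensible, feed 129→25 °C: -8352.8 kJ/h
Outlet flows (mol/h): A 228.27, B 228.27, C 154.73
Sensible, products 25→53.4 °C: 2277.9 kJ/h
Q = ΔH = -25107 kJ/h = -6.9741 kW
Heat removed = 6974.1 W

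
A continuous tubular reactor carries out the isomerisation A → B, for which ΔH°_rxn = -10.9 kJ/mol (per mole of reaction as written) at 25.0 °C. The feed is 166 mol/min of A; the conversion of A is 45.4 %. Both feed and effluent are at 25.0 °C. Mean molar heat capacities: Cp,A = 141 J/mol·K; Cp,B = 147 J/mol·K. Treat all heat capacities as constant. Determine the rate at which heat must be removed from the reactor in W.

Q_out = 13700 W

Extent of reaction ξ = 0.454 × 166 = 75.364 mol/min
Reaction term: ξ·ΔH°_rxn = 75.364 × -10.9 = -821.47 kJ/min
Q = ΔH = -821.47 kJ/min = -13.691 kW
Heat removed = 13691 W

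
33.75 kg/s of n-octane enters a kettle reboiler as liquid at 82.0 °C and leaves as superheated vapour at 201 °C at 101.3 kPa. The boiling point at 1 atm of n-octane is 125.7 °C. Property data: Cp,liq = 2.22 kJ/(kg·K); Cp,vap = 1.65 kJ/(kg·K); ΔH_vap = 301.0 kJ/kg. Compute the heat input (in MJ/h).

liquid 82.0→125.7 °C: 97.014 kJ/kg
vaporisation at 125.7 °C: 301 kJ/kg
vapour 125.7→201 °C: 124.24 kJ/kg
Δh = 97.014 + 301 + 124.24 = 522.26 kJ/kg
Q = ṁ·Δh = 33.75 kg/s × 522.26 kJ/kg = 17626 kJ/s
|Q| = 17626 kW = 63454 MJ/h

Q = 63500 MJ/h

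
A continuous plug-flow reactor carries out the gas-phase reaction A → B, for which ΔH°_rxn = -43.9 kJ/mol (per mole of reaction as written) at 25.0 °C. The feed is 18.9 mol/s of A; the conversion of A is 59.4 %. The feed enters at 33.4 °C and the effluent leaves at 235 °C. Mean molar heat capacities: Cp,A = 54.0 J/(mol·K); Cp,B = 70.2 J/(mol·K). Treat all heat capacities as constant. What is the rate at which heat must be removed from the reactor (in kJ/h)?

Q_out = 896000 kJ/h

Extent of reaction ξ = 0.594 × 18.9 = 11.227 mol/s
Reaction term: ξ·ΔH°_rxn = 11.227 × -43.9 = -492.85 kJ/s
Sensible, feed 33.4→25 °C: -8.573 kJ/s
Outlet flows (mol/s): A 7.6734, B 11.227
Sensible, products 25→235 °C: 252.52 kJ/s
Q = ΔH = -248.9 kJ/s = -248.9 kW
Heat removed = 896050 kJ/h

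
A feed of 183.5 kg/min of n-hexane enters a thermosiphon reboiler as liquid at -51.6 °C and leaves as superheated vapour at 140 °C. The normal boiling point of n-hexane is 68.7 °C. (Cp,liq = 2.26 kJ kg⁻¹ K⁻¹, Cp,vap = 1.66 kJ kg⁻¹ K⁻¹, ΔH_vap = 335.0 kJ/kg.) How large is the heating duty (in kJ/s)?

liquid -51.6→68.7 °C: 271.88 kJ/kg
vaporisation at 68.7 °C: 335 kJ/kg
vapour 68.7→140 °C: 118.36 kJ/kg
Δh = 271.88 + 335 + 118.36 = 725.24 kJ/kg
Q = ṁ·Δh = 183.5 kg/min × 725.24 kJ/kg = 133080 kJ/min
|Q| = 2218 kW

Q = 2220 kJ/s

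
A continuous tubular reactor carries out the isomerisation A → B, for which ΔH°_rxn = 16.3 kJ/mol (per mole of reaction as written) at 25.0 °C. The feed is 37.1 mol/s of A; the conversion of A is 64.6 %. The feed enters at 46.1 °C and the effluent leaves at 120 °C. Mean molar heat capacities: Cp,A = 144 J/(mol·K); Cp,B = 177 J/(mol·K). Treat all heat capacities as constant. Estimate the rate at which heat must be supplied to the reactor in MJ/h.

Q_in = 3100 MJ/h

Extent of reaction ξ = 0.646 × 37.1 = 23.967 mol/s
Reaction term: ξ·ΔH°_rxn = 23.967 × 16.3 = 390.66 kJ/s
Sensible, feed 46.1→25 °C: -112.72 kJ/s
Outlet flows (mol/s): A 13.133, B 23.967
Sensible, products 25→120 °C: 582.66 kJ/s
Q = ΔH = 860.59 kJ/s = 860.59 kW
Heat supplied = 3098.1 MJ/h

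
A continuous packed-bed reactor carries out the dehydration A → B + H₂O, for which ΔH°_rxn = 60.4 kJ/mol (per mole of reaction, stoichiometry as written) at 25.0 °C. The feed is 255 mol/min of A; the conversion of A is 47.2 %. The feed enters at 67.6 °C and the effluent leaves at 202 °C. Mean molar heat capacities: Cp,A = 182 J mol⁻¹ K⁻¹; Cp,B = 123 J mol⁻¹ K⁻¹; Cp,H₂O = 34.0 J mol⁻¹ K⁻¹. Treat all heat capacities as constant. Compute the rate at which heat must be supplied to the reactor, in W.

Extent of reaction ξ = 0.472 × 255 = 120.36 mol/min
Reaction term: ξ·ΔH°_rxn = 120.36 × 60.4 = 7269.7 kJ/min
Sensible, feed 67.6→25 °C: -1977.1 kJ/min
Outlet flows (mol/min): A 134.64, B 120.36, H₂O 120.36
Sensible, products 25→202 °C: 7682 kJ/min
Q = ΔH = 12975 kJ/min = 216.24 kW
Heat supplied = 216240 W

Q_in = 216000 W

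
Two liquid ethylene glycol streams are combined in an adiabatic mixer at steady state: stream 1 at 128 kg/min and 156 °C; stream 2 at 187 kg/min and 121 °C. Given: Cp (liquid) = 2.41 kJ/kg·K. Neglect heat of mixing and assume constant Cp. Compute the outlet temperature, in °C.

T_out = 135 °C

Adiabatic, steady state ⇒ Σ ṁᵢCp,ᵢ(T_out − Tᵢ) = 0
T_out = Σ ṁᵢCp,ᵢTᵢ / Σ ṁᵢCp,ᵢ
      = 102650 / 759.15 = 135.22 °C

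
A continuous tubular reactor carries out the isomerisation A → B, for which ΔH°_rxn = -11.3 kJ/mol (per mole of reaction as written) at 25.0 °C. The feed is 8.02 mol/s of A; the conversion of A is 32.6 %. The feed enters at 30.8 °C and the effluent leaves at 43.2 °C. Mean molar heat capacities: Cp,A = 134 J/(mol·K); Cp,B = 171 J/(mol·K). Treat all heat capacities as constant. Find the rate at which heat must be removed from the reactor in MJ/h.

Q_out = 52.0 MJ/h

Extent of reaction ξ = 0.326 × 8.02 = 2.6145 mol/s
Reaction term: ξ·ΔH°_rxn = 2.6145 × -11.3 = -29.544 kJ/s
Sensible, feed 30.8→25 °C: -6.2331 kJ/s
Outlet flows (mol/s): A 5.4055, B 2.6145
Sensible, products 25→43.2 °C: 21.32 kJ/s
Q = ΔH = -14.457 kJ/s = -14.457 kW
Heat removed = 52.047 MJ/h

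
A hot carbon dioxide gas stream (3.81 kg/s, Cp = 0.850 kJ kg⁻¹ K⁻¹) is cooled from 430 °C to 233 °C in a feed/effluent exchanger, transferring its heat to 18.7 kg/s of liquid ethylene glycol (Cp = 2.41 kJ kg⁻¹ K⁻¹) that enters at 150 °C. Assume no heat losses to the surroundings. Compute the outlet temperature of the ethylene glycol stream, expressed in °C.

Heat released by hot stream: Q = 3.81 × 0.850 × (430 − 233) = 637.98 kJ/s
Energy balance on cold side (adiabatic exchanger): Q = ṁ_c·Cp_c·(T_c,out − T_c,in)
T_c,out = 150 + 637.98/(18.7 × 2.41) = 164.16 °C

T_c,out = 164 °C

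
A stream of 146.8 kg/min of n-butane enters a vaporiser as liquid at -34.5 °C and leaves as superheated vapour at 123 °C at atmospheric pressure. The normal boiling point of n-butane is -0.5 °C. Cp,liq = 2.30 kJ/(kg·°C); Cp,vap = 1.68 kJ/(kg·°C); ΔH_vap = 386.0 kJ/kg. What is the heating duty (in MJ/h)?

Q = 5920 MJ/h

liquid -34.5→-0.5 °C: 78.2 kJ/kg
vaporisation at -0.5 °C: 386 kJ/kg
vapour -0.5→123 °C: 207.48 kJ/kg
Δh = 78.2 + 386 + 207.48 = 671.68 kJ/kg
Q = ṁ·Δh = 146.8 kg/min × 671.68 kJ/kg = 98603 kJ/min
|Q| = 1643.4 kW = 5916.2 MJ/h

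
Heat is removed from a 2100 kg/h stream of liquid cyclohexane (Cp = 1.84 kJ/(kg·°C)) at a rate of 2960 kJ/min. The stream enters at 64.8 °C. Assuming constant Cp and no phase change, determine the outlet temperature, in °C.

T_out = 18.8 °C

Q = 2960 kJ/min = 177600 kJ/h
ΔT = Q/(ṁ·Cp) = 177600/(2100×1.84) = 45.963 K
T_out = 64.8 − 45.963 = 18.837 °C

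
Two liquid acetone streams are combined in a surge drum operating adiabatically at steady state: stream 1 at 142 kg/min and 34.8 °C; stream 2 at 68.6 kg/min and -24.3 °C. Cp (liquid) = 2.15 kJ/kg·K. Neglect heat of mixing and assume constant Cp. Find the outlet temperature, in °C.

Energy balance with Q = 0: Σ ṁᵢCp,ᵢ(T_out − Tᵢ) = 0
Σ ṁᵢCp,ᵢTᵢ = 142×2.15×34.8 + 68.6×2.15×-24.3 = 7040.4
Σ ṁᵢCp,ᵢ = 142×2.15 + 68.6×2.15 = 452.79
T_out = 7040.4 / 452.79 = 15.549 °C

T_out = 15.5 °C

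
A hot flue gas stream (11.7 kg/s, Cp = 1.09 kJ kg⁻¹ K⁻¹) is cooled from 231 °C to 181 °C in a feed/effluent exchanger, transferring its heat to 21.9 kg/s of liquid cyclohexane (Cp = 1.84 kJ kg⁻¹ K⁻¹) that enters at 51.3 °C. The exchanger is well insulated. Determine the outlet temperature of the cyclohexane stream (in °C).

T_c,out = 67.1 °C

Heat released by hot stream: Q = 11.7 × 1.09 × (231 − 181) = 637.65 kJ/s
Energy balance on cold side (adiabatic exchanger): Q = ṁ_c·Cp_c·(T_c,out − T_c,in)
T_c,out = 51.3 + 637.65/(21.9 × 1.84) = 67.124 °C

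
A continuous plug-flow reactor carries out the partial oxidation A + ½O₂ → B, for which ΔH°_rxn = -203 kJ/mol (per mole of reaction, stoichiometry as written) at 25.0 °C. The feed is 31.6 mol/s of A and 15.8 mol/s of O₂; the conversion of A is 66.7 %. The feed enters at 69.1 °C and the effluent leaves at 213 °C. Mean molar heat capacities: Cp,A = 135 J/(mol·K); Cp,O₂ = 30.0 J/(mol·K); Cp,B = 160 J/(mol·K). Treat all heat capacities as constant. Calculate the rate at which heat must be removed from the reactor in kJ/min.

Extent of reaction ξ = 0.667 × 31.6 = 21.077 mol/s
Reaction term: ξ·ΔH°_rxn = 21.077 × -203 = -4278.7 kJ/s
Sensible, feed 69.1→25 °C: -209.03 kJ/s
Outlet flows (mol/s): A 10.523, O₂ 5.2614, B 21.077
Sensible, products 25→213 °C: 930.75 kJ/s
Q = ΔH = -3557 kJ/s = -3557 kW
Heat removed = 213420 kJ/min

Q_out = 213000 kJ/min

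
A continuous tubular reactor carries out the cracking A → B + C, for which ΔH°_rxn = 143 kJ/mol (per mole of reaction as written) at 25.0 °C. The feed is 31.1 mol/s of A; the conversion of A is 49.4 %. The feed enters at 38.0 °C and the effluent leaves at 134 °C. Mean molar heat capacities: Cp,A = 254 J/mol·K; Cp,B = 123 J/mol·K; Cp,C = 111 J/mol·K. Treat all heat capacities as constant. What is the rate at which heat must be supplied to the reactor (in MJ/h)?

Extent of reaction ξ = 0.494 × 31.1 = 15.363 mol/s
Reaction term: ξ·ΔH°_rxn = 15.363 × 143 = 2197 kJ/s
Sensible, feed 38.0→25 °C: -102.69 kJ/s
Outlet flows (mol/s): A 15.737, B 15.363, C 15.363
Sensible, products 25→134 °C: 827.54 kJ/s
Q = ΔH = 2921.8 kJ/s = 2921.8 kW
Heat supplied = 10519 MJ/h

Q_in = 10500 MJ/h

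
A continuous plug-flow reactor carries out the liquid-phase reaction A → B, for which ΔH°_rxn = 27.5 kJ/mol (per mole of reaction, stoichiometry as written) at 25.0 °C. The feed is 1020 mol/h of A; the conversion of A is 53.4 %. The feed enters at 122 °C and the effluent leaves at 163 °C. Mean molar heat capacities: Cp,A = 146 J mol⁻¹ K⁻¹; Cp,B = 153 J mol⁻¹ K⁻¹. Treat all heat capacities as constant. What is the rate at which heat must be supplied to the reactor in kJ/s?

Extent of reaction ξ = 0.534 × 1020 = 544.68 mol/h
Reaction term: ξ·ΔH°_rxn = 544.68 × 27.5 = 14979 kJ/h
Sensible, feed 122→25 °C: -14445 kJ/h
Outlet flows (mol/h): A 475.32, B 544.68
Sensible, products 25→163 °C: 21077 kJ/h
Q = ΔH = 21611 kJ/h = 6.0029 kW
Heat supplied = 6.0029 kJ/s

Q_in = 6.00 kJ/s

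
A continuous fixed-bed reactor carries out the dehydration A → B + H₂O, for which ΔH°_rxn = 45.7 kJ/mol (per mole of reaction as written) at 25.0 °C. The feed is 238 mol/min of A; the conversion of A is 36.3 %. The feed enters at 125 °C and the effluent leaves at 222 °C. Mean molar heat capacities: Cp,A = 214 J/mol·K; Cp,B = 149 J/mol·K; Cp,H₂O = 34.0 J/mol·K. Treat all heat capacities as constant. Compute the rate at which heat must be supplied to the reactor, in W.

Q_in = 139000 W

Extent of reaction ξ = 0.363 × 238 = 86.394 mol/min
Reaction term: ξ·ΔH°_rxn = 86.394 × 45.7 = 3948.2 kJ/min
Sensible, feed 125→25 °C: -5093.2 kJ/min
Outlet flows (mol/min): A 151.61, B 86.394, H₂O 86.394
Sensible, products 25→222 °C: 9506 kJ/min
Q = ΔH = 8361 kJ/min = 139.35 kW
Heat supplied = 139350 W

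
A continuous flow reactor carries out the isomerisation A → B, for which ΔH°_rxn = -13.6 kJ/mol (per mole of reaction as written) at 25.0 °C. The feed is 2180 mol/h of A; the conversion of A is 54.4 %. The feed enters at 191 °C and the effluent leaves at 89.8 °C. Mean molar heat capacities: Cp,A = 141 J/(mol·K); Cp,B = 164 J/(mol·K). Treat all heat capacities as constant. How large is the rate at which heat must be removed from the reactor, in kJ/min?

Q_out = 758 kJ/min

Extent of reaction ξ = 0.544 × 2180 = 1185.9 mol/h
Reaction term: ξ·ΔH°_rxn = 1185.9 × -13.6 = -16129 kJ/h
Sensible, feed 191→25 °C: -51025 kJ/h
Outlet flows (mol/h): A 994.08, B 1185.9
Sensible, products 25→89.8 °C: 21686 kJ/h
Q = ΔH = -45468 kJ/h = -12.63 kW
Heat removed = 757.8 kJ/min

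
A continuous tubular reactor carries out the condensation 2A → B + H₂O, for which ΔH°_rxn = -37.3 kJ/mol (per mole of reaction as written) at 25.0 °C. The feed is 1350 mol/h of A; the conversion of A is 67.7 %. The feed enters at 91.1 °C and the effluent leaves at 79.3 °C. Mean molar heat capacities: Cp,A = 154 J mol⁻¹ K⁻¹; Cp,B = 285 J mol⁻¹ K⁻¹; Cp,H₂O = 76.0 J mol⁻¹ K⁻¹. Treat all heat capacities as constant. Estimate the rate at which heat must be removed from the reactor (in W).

Q_out = 5050 W

Extent of reaction ξ = 0.677 × 1350 / 2 = 456.98 mol/h
Reaction term: ξ·ΔH°_rxn = 456.98 × -37.3 = -17045 kJ/h
Sensible, feed 91.1→25 °C: -13742 kJ/h
Outlet flows (mol/h): A 436.05, B 456.98, H₂O 456.98
Sensible, products 25→79.3 °C: 12604 kJ/h
Q = ΔH = -18183 kJ/h = -5.0509 kW
Heat removed = 5050.9 W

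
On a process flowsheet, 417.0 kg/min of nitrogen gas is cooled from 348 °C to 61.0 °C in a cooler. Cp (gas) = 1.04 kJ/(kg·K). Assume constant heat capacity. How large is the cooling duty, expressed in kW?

Q = ṁ·Cp·ΔT = 417.0 × 1.04 × (61.0 − 348) = -124470 kJ/min
Converting: 124470 / 60 s = 2074.4 kW

Q_c = 2070 kW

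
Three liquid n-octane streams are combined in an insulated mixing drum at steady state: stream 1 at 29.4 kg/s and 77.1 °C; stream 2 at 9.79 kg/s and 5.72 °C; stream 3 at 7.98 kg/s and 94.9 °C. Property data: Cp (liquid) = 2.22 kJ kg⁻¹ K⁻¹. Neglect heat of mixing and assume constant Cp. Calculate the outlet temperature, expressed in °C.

T_out = 65.3 °C

Adiabatic, steady state ⇒ Σ ṁᵢCp,ᵢ(T_out − Tᵢ) = 0
T_out = Σ ṁᵢCp,ᵢTᵢ / Σ ṁᵢCp,ᵢ
      = 6837.7 / 104.72 = 65.297 °C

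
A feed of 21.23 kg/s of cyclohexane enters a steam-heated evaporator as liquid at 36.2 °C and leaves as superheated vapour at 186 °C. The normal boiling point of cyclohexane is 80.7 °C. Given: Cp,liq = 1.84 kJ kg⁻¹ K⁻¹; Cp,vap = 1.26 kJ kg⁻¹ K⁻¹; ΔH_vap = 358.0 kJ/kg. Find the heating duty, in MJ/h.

Q = 43800 MJ/h

liquid 36.2→80.7 °C: 81.88 kJ/kg
vaporisation at 80.7 °C: 358 kJ/kg
vapour 80.7→186 °C: 132.68 kJ/kg
Δh = 81.88 + 358 + 132.68 = 572.56 kJ/kg
Q = ṁ·Δh = 21.23 kg/s × 572.56 kJ/kg = 12155 kJ/s
|Q| = 12155 kW = 43759 MJ/h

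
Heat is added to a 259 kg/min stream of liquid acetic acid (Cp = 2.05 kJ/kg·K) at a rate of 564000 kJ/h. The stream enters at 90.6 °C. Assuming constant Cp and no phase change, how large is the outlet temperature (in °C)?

T_out = 108 °C

Q = 564000 kJ/h = 9400 kJ/min
ΔT = Q/(ṁ·Cp) = 9400/(259×2.05) = 17.704 K
T_out = 90.6 + 17.704 = 108.3 °C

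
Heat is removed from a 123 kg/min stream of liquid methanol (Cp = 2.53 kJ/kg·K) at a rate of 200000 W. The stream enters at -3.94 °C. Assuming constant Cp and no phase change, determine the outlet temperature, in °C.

Q = 200000 W = 12000 kJ/min
ΔT = Q/(ṁ·Cp) = 12000/(123×2.53) = 38.562 K
T_out = -3.94 − 38.562 = -42.502 °C

T_out = -42.5 °C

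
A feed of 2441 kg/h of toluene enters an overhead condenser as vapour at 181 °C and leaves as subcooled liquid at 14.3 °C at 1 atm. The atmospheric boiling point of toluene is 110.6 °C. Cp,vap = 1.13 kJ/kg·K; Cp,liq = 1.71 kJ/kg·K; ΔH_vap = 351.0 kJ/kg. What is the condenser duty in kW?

vapour 181→110.6 °C: -79.552 kJ/kg
condensation at 110.6 °C: -351 kJ/kg
liquid 110.6→14.3 °C: -164.67 kJ/kg
Δh = -79.552 + -351 + -164.67 = -595.23 kJ/kg
Q = ṁ·Δh = 2441 kg/h × -595.23 kJ/kg = -1.4529e+06 kJ/h
|Q| = 403.6 kW

Q_c = 404 kW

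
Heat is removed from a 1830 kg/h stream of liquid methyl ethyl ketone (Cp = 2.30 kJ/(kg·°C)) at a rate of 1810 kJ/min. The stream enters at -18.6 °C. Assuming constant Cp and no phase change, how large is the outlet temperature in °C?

Q = 1810 kJ/min = 108600 kJ/h
ΔT = Q/(ṁ·Cp) = 108600/(1830×2.30) = 25.802 K
T_out = -18.6 − 25.802 = -44.402 °C

T_out = -44.4 °C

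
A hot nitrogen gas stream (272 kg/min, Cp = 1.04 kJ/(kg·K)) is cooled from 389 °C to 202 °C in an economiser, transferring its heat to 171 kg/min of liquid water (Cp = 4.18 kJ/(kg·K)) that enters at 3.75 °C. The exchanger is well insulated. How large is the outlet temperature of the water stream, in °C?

T_c,out = 77.8 °C

Heat released by hot stream: Q = 272 × 1.04 × (389 − 202) = 52899 kJ/min
Energy balance on cold side (adiabatic exchanger): Q = ṁ_c·Cp_c·(T_c,out − T_c,in)
T_c,out = 3.75 + 52899/(171 × 4.18) = 77.757 °C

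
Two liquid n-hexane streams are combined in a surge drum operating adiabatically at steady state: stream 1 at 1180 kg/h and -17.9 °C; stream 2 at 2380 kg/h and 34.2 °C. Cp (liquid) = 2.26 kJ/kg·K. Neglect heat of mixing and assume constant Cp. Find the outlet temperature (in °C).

Adiabatic, steady state ⇒ Σ ṁᵢCp,ᵢ(T_out − Tᵢ) = 0
T_out = Σ ṁᵢCp,ᵢTᵢ / Σ ṁᵢCp,ᵢ
      = 136220 / 8045.6 = 16.931 °C

T_out = 16.9 °C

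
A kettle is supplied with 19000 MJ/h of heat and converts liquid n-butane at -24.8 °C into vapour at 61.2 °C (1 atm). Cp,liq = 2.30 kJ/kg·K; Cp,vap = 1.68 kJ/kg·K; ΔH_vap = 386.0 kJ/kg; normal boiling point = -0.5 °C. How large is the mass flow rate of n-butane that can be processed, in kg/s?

Δh = 2.30×(-0.5−-24.8) + 386.0 + 1.68×(61.2−-0.5) = 545.55 kJ/kg
Q = 19000 MJ/h = 5277.8 kJ/s = 5277.8 kJ/s
ṁ = Q/Δh = 5277.8 / 545.55 = 9.6743 kg/s

ṁ = 9.67 kg/s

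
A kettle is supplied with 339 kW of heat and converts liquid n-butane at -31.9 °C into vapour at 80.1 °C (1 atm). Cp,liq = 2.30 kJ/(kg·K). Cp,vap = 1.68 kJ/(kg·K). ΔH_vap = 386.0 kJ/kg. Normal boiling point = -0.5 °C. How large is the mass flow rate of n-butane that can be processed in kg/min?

ṁ = 34.3 kg/min

Δh = 2.30×(-0.5−-31.9) + 386.0 + 1.68×(80.1−-0.5) = 593.63 kJ/kg
Q = 339 kW = 339 kJ/s = 20340 kJ/min
ṁ = Q/Δh = 20340 / 593.63 = 34.264 kg/min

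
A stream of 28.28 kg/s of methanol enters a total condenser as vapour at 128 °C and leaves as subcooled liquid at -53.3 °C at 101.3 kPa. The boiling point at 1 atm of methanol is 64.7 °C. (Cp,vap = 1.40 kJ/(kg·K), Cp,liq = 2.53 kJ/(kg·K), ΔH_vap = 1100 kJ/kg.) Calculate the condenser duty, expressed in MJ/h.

Q_c = 151000 MJ/h

vapour 128→64.7 °C: -88.62 kJ/kg
condensation at 64.7 °C: -1100 kJ/kg
liquid 64.7→-53.3 °C: -298.54 kJ/kg
Δh = -88.62 + -1100 + -298.54 = -1487.2 kJ/kg
Q = ṁ·Δh = 28.28 kg/s × -1487.2 kJ/kg = -42057 kJ/s
|Q| = 42057 kW = 151400 MJ/h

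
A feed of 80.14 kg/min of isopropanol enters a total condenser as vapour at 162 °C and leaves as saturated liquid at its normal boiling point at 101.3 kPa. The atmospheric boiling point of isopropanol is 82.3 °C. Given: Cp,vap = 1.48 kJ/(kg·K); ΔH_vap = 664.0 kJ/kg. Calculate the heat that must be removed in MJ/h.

Q_c = 3760 MJ/h

vapour 162→82.3 °C: -117.96 kJ/kg
condensation at 82.3 °C: -664 kJ/kg
Δh = -117.96 + -664 = -781.96 kJ/kg
Q = ṁ·Δh = 80.14 kg/min × -781.96 kJ/kg = -62666 kJ/min
|Q| = 1044.4 kW = 3760 MJ/h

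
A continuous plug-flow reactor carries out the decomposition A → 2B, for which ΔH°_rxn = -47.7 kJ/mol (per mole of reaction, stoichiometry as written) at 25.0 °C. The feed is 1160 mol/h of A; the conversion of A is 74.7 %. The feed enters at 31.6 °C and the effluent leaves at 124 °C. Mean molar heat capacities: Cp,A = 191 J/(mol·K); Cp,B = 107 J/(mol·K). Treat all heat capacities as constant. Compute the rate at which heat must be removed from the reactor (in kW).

Extent of reaction ξ = 0.747 × 1160 = 866.52 mol/h
Reaction term: ξ·ΔH°_rxn = 866.52 × -47.7 = -41333 kJ/h
Sensible, feed 31.6→25 °C: -1462.3 kJ/h
Outlet flows (mol/h): A 293.48, B 1733
Sensible, products 25→124 °C: 23908 kJ/h
Q = ΔH = -18888 kJ/h = -5.2466 kW
Heat removed = 5.2466 kW

Q_out = 5.25 kW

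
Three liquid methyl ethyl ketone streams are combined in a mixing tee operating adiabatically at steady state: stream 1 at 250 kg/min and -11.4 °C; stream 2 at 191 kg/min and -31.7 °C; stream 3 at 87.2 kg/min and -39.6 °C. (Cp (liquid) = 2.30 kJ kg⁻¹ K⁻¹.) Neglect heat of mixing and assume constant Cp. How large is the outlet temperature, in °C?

T_out = -23.4 °C

No heat crosses the boundary, so H_out = H_in.
T_out = Σ ṁᵢCp,ᵢTᵢ / Σ ṁᵢCp,ᵢ
      = -28423 / 1214.9 = -23.396 °C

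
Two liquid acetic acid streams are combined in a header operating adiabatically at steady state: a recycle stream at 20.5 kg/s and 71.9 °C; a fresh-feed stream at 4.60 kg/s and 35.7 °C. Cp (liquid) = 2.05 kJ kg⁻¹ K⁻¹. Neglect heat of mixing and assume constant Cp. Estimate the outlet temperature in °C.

Adiabatic, steady state ⇒ Σ ṁᵢCp,ᵢ(T_out − Tᵢ) = 0
T_out = Σ ṁᵢCp,ᵢTᵢ / Σ ṁᵢCp,ᵢ
      = 3358.2 / 51.455 = 65.266 °C

T_out = 65.3 °C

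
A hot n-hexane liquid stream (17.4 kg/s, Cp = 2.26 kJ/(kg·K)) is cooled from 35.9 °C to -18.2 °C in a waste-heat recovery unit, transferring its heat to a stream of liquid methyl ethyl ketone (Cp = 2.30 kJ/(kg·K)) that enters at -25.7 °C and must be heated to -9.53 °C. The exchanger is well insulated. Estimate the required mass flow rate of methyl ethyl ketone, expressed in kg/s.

Heat released by hot stream: Q = 17.4 × 2.26 × (35.9 − -18.2) = 2127.4 kJ/s
Energy balance on cold side (adiabatic exchanger): Q = ṁ_c·Cp_c·(T_c,out − T_c,in)
ṁ_c = 2127.4 / [2.30 × (-9.53 − -25.7)] = 57.203 kg/s

ṁ_c = 57.2 kg/s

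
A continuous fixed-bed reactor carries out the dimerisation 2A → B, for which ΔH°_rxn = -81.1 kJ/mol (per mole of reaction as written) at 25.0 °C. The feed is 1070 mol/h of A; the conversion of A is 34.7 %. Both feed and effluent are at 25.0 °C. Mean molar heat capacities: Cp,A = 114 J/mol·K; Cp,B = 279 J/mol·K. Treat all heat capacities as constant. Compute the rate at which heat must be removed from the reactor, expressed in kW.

Extent of reaction ξ = 0.347 × 1070 / 2 = 185.64 mol/h
Reaction term: ξ·ΔH°_rxn = 185.64 × -81.1 = -15056 kJ/h
Q = ΔH = -15056 kJ/h = -4.1822 kW
Heat removed = 4.1822 kW

Q_out = 4.18 kW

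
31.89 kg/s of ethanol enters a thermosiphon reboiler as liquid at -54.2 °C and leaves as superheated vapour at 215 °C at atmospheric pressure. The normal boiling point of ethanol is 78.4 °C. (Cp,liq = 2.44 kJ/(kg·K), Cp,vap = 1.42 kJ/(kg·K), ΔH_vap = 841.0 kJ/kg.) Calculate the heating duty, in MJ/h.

Q = 156000 MJ/h

liquid -54.2→78.4 °C: 323.54 kJ/kg
vaporisation at 78.4 °C: 841 kJ/kg
vapour 78.4→215 °C: 193.97 kJ/kg
Δh = 323.54 + 841 + 193.97 = 1358.5 kJ/kg
Q = ṁ·Δh = 31.89 kg/s × 1358.5 kJ/kg = 43323 kJ/s
|Q| = 43323 kW = 155960 MJ/h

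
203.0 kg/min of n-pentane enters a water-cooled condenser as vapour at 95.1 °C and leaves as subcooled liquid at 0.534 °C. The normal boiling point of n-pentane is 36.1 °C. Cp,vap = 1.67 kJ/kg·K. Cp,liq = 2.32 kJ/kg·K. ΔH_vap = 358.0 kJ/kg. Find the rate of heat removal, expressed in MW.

Q_c = 1.82 MW

vapour 95.1→36.1 °C: -98.53 kJ/kg
condensation at 36.1 °C: -358 kJ/kg
liquid 36.1→0.534 °C: -82.513 kJ/kg
Δh = -98.53 + -358 + -82.513 = -539.04 kJ/kg
Q = ṁ·Δh = 203.0 kg/min × -539.04 kJ/kg = -109430 kJ/min
|Q| = 1823.8 kW = 1.8238 MW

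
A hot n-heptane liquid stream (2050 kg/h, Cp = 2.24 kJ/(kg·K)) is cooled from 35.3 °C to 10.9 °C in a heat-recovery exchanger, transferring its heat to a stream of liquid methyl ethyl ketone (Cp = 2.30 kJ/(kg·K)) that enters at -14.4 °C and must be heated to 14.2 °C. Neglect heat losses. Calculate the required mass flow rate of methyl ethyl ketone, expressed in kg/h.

Heat released by hot stream: Q = 2050 × 2.24 × (35.3 − 10.9) = 112040 kJ/h
Energy balance on cold side (adiabatic exchanger): Q = ṁ_c·Cp_c·(T_c,out − T_c,in)
ṁ_c = 112040 / [2.30 × (14.2 − -14.4)] = 1703.3 kg/h

ṁ_c = 1700 kg/h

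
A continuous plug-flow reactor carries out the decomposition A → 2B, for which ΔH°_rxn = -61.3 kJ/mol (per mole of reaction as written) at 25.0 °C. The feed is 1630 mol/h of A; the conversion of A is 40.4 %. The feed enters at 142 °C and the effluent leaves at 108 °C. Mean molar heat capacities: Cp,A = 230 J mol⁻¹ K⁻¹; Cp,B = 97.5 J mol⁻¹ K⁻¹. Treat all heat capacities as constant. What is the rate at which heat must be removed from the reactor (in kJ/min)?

Extent of reaction ξ = 0.404 × 1630 = 658.52 mol/h
Reaction term: ξ·ΔH°_rxn = 658.52 × -61.3 = -40367 kJ/h
Sensible, feed 142→25 °C: -43863 kJ/h
Outlet flows (mol/h): A 971.48, B 1317
Sensible, products 25→108 °C: 29204 kJ/h
Q = ΔH = -55027 kJ/h = -15.285 kW
Heat removed = 917.11 kJ/min

Q_out = 917 kJ/min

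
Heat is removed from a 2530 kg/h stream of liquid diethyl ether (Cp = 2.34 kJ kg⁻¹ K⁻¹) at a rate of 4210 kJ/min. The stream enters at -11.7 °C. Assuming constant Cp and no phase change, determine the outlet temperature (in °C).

Q = 4210 kJ/min = 252600 kJ/h
ΔT = Q/(ṁ·Cp) = 252600/(2530×2.34) = 42.667 K
T_out = -11.7 − 42.667 = -54.367 °C

T_out = -54.4 °C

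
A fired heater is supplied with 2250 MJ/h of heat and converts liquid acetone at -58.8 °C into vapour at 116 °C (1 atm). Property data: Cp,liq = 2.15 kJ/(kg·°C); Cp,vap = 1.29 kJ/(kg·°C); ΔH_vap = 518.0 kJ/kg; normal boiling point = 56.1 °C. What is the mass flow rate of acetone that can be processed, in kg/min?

Δh = 2.15×(56.1−-58.8) + 518.0 + 1.29×(116−56.1) = 842.31 kJ/kg
Q = 2250 MJ/h = 625 kJ/s = 37500 kJ/min
ṁ = Q/Δh = 37500 / 842.31 = 44.521 kg/min

ṁ = 44.5 kg/min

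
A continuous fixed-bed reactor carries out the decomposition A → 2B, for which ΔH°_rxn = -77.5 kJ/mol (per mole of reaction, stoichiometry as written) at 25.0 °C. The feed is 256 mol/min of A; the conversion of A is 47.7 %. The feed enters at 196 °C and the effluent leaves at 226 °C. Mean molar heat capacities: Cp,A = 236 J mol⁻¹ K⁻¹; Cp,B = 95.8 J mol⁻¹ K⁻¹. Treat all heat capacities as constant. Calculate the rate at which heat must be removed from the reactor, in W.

Extent of reaction ξ = 0.477 × 256 = 122.11 mol/min
Reaction term: ξ·ΔH°_rxn = 122.11 × -77.5 = -9463.7 kJ/min
Sensible, feed 196→25 °C: -10331 kJ/min
Outlet flows (mol/min): A 133.89, B 244.22
Sensible, products 25→226 °C: 11054 kJ/min
Q = ΔH = -8741 kJ/min = -145.68 kW
Heat removed = 145680 W

Q_out = 146000 W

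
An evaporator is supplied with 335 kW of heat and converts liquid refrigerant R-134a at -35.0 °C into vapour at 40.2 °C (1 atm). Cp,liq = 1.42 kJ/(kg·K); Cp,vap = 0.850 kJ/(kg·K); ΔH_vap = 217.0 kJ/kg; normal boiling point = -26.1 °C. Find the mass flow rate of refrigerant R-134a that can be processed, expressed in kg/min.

ṁ = 70.3 kg/min

Δh = 1.42×(-26.1−-35.0) + 217.0 + 0.850×(40.2−-26.1) = 285.99 kJ/kg
Q = 335 kW = 335 kJ/s = 20100 kJ/min
ṁ = Q/Δh = 20100 / 285.99 = 70.281 kg/min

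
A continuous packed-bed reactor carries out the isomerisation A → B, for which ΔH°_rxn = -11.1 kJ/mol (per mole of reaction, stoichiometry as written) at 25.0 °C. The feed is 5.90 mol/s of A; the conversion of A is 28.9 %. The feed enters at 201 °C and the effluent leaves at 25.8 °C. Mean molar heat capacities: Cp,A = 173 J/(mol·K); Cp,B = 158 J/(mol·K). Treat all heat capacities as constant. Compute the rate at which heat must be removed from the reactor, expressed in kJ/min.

Extent of reaction ξ = 0.289 × 5.90 = 1.7051 mol/s
Reaction term: ξ·ΔH°_rxn = 1.7051 × -11.1 = -18.927 kJ/s
Sensible, feed 201→25 °C: -179.64 kJ/s
Outlet flows (mol/s): A 4.1949, B 1.7051
Sensible, products 25→25.8 °C: 0.7961 kJ/s
Q = ΔH = -197.77 kJ/s = -197.77 kW
Heat removed = 11866 kJ/min

Q_out = 11900 kJ/min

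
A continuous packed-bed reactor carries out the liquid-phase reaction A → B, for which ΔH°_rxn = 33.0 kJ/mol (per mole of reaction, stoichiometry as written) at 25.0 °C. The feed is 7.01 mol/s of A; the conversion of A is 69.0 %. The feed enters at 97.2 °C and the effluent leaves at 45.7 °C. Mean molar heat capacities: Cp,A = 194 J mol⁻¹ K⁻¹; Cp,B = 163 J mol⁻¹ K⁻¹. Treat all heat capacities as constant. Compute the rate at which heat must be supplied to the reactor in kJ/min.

Extent of reaction ξ = 0.690 × 7.01 = 4.8369 mol/s
Reaction term: ξ·ΔH°_rxn = 4.8369 × 33.0 = 159.62 kJ/s
Sensible, feed 97.2→25 °C: -98.188 kJ/s
Outlet flows (mol/s): A 2.1731, B 4.8369
Sensible, products 25→45.7 °C: 25.047 kJ/s
Q = ΔH = 86.477 kJ/s = 86.477 kW
Heat supplied = 5188.6 kJ/min

Q_in = 5190 kJ/min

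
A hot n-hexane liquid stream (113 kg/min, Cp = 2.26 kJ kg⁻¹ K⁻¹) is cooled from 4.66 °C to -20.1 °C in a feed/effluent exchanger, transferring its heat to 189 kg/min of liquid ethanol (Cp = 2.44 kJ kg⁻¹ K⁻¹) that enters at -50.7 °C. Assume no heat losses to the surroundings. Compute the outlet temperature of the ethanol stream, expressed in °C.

Heat released by hot stream: Q = 113 × 2.26 × (4.66 − -20.1) = 6323.2 kJ/min
Energy balance on cold side (adiabatic exchanger): Q = ṁ_c·Cp_c·(T_c,out − T_c,in)
T_c,out = -50.7 + 6323.2/(189 × 2.44) = -36.988 °C

T_c,out = -37.0 °C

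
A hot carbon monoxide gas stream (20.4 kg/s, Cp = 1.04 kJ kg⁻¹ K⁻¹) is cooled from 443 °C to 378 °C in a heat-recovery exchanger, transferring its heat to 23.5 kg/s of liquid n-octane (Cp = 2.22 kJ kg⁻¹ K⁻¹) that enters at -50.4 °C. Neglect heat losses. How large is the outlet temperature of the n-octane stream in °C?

Heat released by hot stream: Q = 20.4 × 1.04 × (443 − 378) = 1379 kJ/s
Energy balance on cold side (adiabatic exchanger): Q = ṁ_c·Cp_c·(T_c,out − T_c,in)
T_c,out = -50.4 + 1379/(23.5 × 2.22) = -23.966 °C

T_c,out = -24.0 °C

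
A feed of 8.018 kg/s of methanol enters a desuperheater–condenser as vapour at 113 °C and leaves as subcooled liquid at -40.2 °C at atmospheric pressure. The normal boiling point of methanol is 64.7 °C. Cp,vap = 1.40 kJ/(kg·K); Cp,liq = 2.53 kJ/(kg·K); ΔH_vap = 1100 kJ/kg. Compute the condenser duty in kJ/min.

Q_c = 689000 kJ/min

vapour 113→64.7 °C: -67.62 kJ/kg
condensation at 64.7 °C: -1100 kJ/kg
liquid 64.7→-40.2 °C: -265.4 kJ/kg
Δh = -67.62 + -1100 + -265.4 = -1433 kJ/kg
Q = ṁ·Δh = 8.018 kg/s × -1433 kJ/kg = -11490 kJ/s
|Q| = 11490 kW = 689400 kJ/min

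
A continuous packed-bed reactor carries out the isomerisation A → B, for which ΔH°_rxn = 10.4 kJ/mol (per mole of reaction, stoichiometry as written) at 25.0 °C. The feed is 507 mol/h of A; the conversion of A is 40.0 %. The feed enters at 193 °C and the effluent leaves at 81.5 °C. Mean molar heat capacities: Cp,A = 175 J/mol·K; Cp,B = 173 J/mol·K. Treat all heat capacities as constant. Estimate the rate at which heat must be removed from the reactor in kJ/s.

Extent of reaction ξ = 0.400 × 507 = 202.8 mol/h
Reaction term: ξ·ΔH°_rxn = 202.8 × 10.4 = 2109.1 kJ/h
Sensible, feed 193→25 °C: -14906 kJ/h
Outlet flows (mol/h): A 304.2, B 202.8
Sensible, products 25→81.5 °C: 4990 kJ/h
Q = ΔH = -7806.6 kJ/h = -2.1685 kW
Heat removed = 2.1685 kJ/s

Q_out = 2.17 kJ/s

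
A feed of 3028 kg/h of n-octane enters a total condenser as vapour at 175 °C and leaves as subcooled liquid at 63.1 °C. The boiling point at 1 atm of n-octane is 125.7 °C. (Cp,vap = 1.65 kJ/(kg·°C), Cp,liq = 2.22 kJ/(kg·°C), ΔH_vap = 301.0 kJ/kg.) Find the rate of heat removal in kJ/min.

vapour 175→125.7 °C: -81.345 kJ/kg
condensation at 125.7 °C: -301 kJ/kg
liquid 125.7→63.1 °C: -138.97 kJ/kg
Δh = -81.345 + -301 + -138.97 = -521.32 kJ/kg
Q = ṁ·Δh = 3028 kg/h × -521.32 kJ/kg = -1.5785e+06 kJ/h
|Q| = 438.49 kW = 26309 kJ/min

Q_c = 26300 kJ/min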